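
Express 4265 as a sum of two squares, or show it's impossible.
13² + 64² (a=13, b=64)

Factorization: 4265 = 5 × 853
By Fermat: n is sum of two squares iff every prime p ≡ 3 (mod 4) appears to even power.
All primes ≡ 3 (mod 4) appear to even power.
Search a = 0, 1, 2, … for 4265 - a² a perfect square: first hit at a = 13: 4265 - 169 = 4096 = 64².
4265 = 13² + 64² = 169 + 4096 ✓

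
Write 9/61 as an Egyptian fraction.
1/7 + 1/214 + 1/91378

Greedy algorithm:
9/61: ceiling(61/9) = 7, use 1/7
2/427: ceiling(427/2) = 214, use 1/214
1/91378: ceiling(91378/1) = 91378, use 1/91378
Result: 9/61 = 1/7 + 1/214 + 1/91378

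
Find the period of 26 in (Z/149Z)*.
74

149 is prime, so ord(26) divides φ(149) = 148.
Divisors of 148: 1, 2, 4, 37, 74, 148.
Repeated squaring: 26^1 ≡ 26, 26^2 ≡ 80, 26^4 ≡ 142, 26^8 ≡ 49, 26^16 ≡ 17, 26^32 ≡ 140, 26^64 ≡ 81, 26^128 ≡ 5 (mod 149).
Test 26^d mod 149 for each divisor d in increasing order:
26^1 ≡ 26
26^2 ≡ 80
26^4 ≡ 142
26^37 = 26^32·26^4·26^1 ≡ 148
26^74 = 26^64·26^8·26^2 ≡ 1  ← first divisor giving 1
The order is 74.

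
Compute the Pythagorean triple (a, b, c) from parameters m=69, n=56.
(1625, 7728, 7897)

Euclid's formula: a = m² - n², b = 2mn, c = m² + n²
m = 69, n = 56
a = 69² - 56² = 4761 - 3136 = 1625
b = 2 × 69 × 56 = 7728
c = 69² + 56² = 4761 + 3136 = 7897
Verification: 1625² + 7728² = 2640625 + 59721984 = 62362609 = 7897² ✓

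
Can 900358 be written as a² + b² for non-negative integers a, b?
Not possible

Factorization: 900358 = 2 × 23^3 × 37
By Fermat: n is sum of two squares iff every prime p ≡ 3 (mod 4) appears to even power.
Prime(s) ≡ 3 (mod 4) with odd exponent: [(23, 3)]
Therefore 900358 cannot be expressed as a² + b².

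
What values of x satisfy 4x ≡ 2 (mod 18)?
x ≡ 5 (mod 9)

gcd(4, 18) = 2, which divides 2, so solutions exist.
Divide through by 2: 2x ≡ 1 (mod 9).
Find 2^(-1) mod 9 by the extended Euclidean algorithm:
9 = 4 × 2 + 1  ⟹  1 = (1)·9 + (-4)·2
So (-4)·2 ≡ 1 (mod 9), i.e. 2^(-1) ≡ -4 ≡ 5 (mod 9).
x ≡ 5 × 1 = 5 ≡ 5 (mod 9).
Check: 4 × 5 = 20 ≡ 2 (mod 18).
x ≡ 5 (mod 9), giving 2 solutions mod 18.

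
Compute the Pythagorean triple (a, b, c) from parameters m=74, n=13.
(5307, 1924, 5645)

Euclid's formula: a = m² - n², b = 2mn, c = m² + n²
m = 74, n = 13
a = 74² - 13² = 5476 - 169 = 5307
b = 2 × 74 × 13 = 1924
c = 74² + 13² = 5476 + 169 = 5645
Verification: 5307² + 1924² = 28164249 + 3701776 = 31866025 = 5645² ✓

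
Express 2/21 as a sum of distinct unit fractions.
1/11 + 1/231

Greedy algorithm:
2/21: ceiling(21/2) = 11, use 1/11
1/231: ceiling(231/1) = 231, use 1/231
Result: 2/21 = 1/11 + 1/231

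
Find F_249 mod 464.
2

Matrix identity: Q^n = [[F_(n+1), F_n], [F_n, F_(n-1)]] with Q = [[1,1],[1,0]].
n = 249 = 11111001₂. Square-and-multiply, entries mod 464:
Q^1 = [[1,1],[1,0]]
Q^3 = (Q^1)²·Q = [[3,2],[2,1]]
Q^7 = (Q^3)²·Q = [[21,13],[13,8]]
Q^15 = (Q^7)²·Q = [[59,146],[146,377]]
Q^31 = (Q^15)²·Q = [[293,205],[205,88]]
Q^62 = (Q^31)² = [[274,153],[153,121]]
Q^124 = (Q^62)² = [[117,115],[115,2]]
Q^249 = (Q^124)²·Q = [[231,2],[2,229]]
F_249 mod 464 = Q^249[0][1] = 2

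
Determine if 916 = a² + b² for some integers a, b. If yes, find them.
4² + 30² (a=4, b=30)

Factorization: 916 = 2^2 × 229
By Fermat: n is sum of two squares iff every prime p ≡ 3 (mod 4) appears to even power.
All primes ≡ 3 (mod 4) appear to even power.
Search a = 0, 1, 2, … for 916 - a² a perfect square: first hit at a = 4: 916 - 16 = 900 = 30².
916 = 4² + 30² = 16 + 900 ✓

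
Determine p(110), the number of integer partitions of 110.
607163746

p(n) counts ways to write n as a sum of positive integers (order ignored).
Euler's pentagonal recurrence: p(k) = p(k-1) + p(k-2) - p(k-5) - p(k-7) + p(k-12) + p(k-15) - ... (offsets j(3j∓1)/2, signs ++--, p(0)=1, p(<0)=0).
DP table for k = 0..109: p(0)=1, p(1)=1, p(2)=2, p(3)=3, p(4)=5, p(5)=7, p(6)=11, p(7)=15, p(8)=22, p(9)=30, p(10)=42, p(11)=56, p(12)=77, p(13)=101, p(14)=135, p(15)=176, p(16)=231, p(17)=297, p(18)=385, p(19)=490, p(20)=627, p(21)=792, p(22)=1002, p(23)=1255, p(24)=1575, p(25)=1958, p(26)=2436, p(27)=3010, p(28)=3718, p(29)=4565, p(30)=5604, p(31)=6842, p(32)=8349, p(33)=10143, p(34)=12310, p(35)=14883, p(36)=17977, p(37)=21637, p(38)=26015, p(39)=31185, p(40)=37338, p(41)=44583, p(42)=53174, p(43)=63261, p(44)=75175, p(45)=89134, p(46)=105558, p(47)=124754, p(48)=147273, p(49)=173525, p(50)=204226, p(51)=239943, p(52)=281589, p(53)=329931, p(54)=386155, p(55)=451276, p(56)=526823, p(57)=614154, p(58)=715220, p(59)=831820, p(60)=966467, p(61)=1121505, p(62)=1300156, p(63)=1505499, p(64)=1741630, p(65)=2012558, p(66)=2323520, p(67)=2679689, p(68)=3087735, p(69)=3554345, p(70)=4087968, p(71)=4697205, p(72)=5392783, p(73)=6185689, p(74)=7089500, p(75)=8118264, p(76)=9289091, p(77)=10619863, p(78)=12132164, p(79)=13848650, p(80)=15796476, p(81)=18004327, p(82)=20506255, p(83)=23338469, p(84)=26543660, p(85)=30167357, p(86)=34262962, p(87)=38887673, p(88)=44108109, p(89)=49995925, p(90)=56634173, p(91)=64112359, p(92)=72533807, p(93)=82010177, p(94)=92669720, p(95)=104651419, p(96)=118114304, p(97)=133230930, p(98)=150198136, p(99)=169229875, p(100)=190569292, p(101)=214481126, p(102)=241265379, p(103)=271248950, p(104)=304801365, p(105)=342325709, p(106)=384276336, p(107)=431149389, p(108)=483502844, p(109)=541946240.
Final step: p(110) = p(109) + p(108) - p(105) - p(103) + p(98) + p(95) - p(88) - p(84) + p(75) + p(70) - p(59) - p(53) + p(40) + p(33) - p(18) - p(10)
= 541946240 + 483502844 - 342325709 - 271248950 + 150198136 + 104651419 - 44108109 - 26543660 + 8118264 + 4087968 - 831820 - 329931 + 37338 + 10143 - 385 - 42
= 607163746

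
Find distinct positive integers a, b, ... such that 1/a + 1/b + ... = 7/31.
1/5 + 1/39 + 1/6045

Greedy algorithm:
7/31: ceiling(31/7) = 5, use 1/5
4/155: ceiling(155/4) = 39, use 1/39
1/6045: ceiling(6045/1) = 6045, use 1/6045
Result: 7/31 = 1/5 + 1/39 + 1/6045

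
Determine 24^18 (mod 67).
25

Repeated squaring. Binary of 18 = 10010.
24^1 ≡ 24 (mod 67); 24^2 ≡ 40 (mod 67); 24^4 ≡ 59 (mod 67); 24^8 ≡ 64 (mod 67); 24^16 ≡ 9 (mod 67)
24^18 = 24^2 × 24^16 ≡ 25 (mod 67)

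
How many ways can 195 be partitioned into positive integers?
2580840212973

p(n) counts ways to write n as a sum of positive integers (order ignored).
Euler's pentagonal recurrence: p(k) = p(k-1) + p(k-2) - p(k-5) - p(k-7) + p(k-12) + p(k-15) - ... (offsets j(3j∓1)/2, signs ++--, p(0)=1, p(<0)=0).
DP table for k = 0..194: p(0)=1, p(1)=1, p(2)=2, p(3)=3, p(4)=5, p(5)=7, p(6)=11, p(7)=15, p(8)=22, p(9)=30, p(10)=42, p(11)=56, p(12)=77, p(13)=101, p(14)=135, p(15)=176, p(16)=231, p(17)=297, p(18)=385, p(19)=490, p(20)=627, p(21)=792, p(22)=1002, p(23)=1255, p(24)=1575, p(25)=1958, p(26)=2436, p(27)=3010, p(28)=3718, p(29)=4565, p(30)=5604, p(31)=6842, p(32)=8349, p(33)=10143, p(34)=12310, p(35)=14883, p(36)=17977, p(37)=21637, p(38)=26015, p(39)=31185, p(40)=37338, p(41)=44583, p(42)=53174, p(43)=63261, p(44)=75175, p(45)=89134, p(46)=105558, p(47)=124754, p(48)=147273, p(49)=173525, p(50)=204226, p(51)=239943, p(52)=281589, p(53)=329931, p(54)=386155, p(55)=451276, p(56)=526823, p(57)=614154, p(58)=715220, p(59)=831820, p(60)=966467, p(61)=1121505, p(62)=1300156, p(63)=1505499, p(64)=1741630, p(65)=2012558, p(66)=2323520, p(67)=2679689, p(68)=3087735, p(69)=3554345, p(70)=4087968, p(71)=4697205, p(72)=5392783, p(73)=6185689, p(74)=7089500, p(75)=8118264, p(76)=9289091, p(77)=10619863, p(78)=12132164, p(79)=13848650, p(80)=15796476, p(81)=18004327, p(82)=20506255, p(83)=23338469, p(84)=26543660, p(85)=30167357, p(86)=34262962, p(87)=38887673, p(88)=44108109, p(89)=49995925, p(90)=56634173, p(91)=64112359, p(92)=72533807, p(93)=82010177, p(94)=92669720, p(95)=104651419, p(96)=118114304, p(97)=133230930, p(98)=150198136, p(99)=169229875, p(100)=190569292, p(101)=214481126, p(102)=241265379, p(103)=271248950, p(104)=304801365, p(105)=342325709, p(106)=384276336, p(107)=431149389, p(108)=483502844, p(109)=541946240, p(110)=607163746, p(111)=679903203, p(112)=761002156, p(113)=851376628, p(114)=952050665, p(115)=1064144451, p(116)=1188908248, p(117)=1327710076, p(118)=1482074143, p(119)=1653668665, p(120)=1844349560, p(121)=2056148051, p(122)=2291320912, p(123)=2552338241, p(124)=2841940500, p(125)=3163127352, p(126)=3519222692, p(127)=3913864295, p(128)=4351078600, p(129)=4835271870, p(130)=5371315400, p(131)=5964539504, p(132)=6620830889, p(133)=7346629512, p(134)=8149040695, p(135)=9035836076, p(136)=10015581680, p(137)=11097645016, p(138)=12292341831, p(139)=13610949895, p(140)=15065878135, p(141)=16670689208, p(142)=18440293320, p(143)=20390982757, p(144)=22540654445, p(145)=24908858009, p(146)=27517052599, p(147)=30388671978, p(148)=33549419497, p(149)=37027355200, p(150)=40853235313, p(151)=45060624582, p(152)=49686288421, p(153)=54770336324, p(154)=60356673280, p(155)=66493182097, p(156)=73232243759, p(157)=80630964769, p(158)=88751778802, p(159)=97662728555, p(160)=107438159466, p(161)=118159068427, p(162)=129913904637, p(163)=142798995930, p(164)=156919475295, p(165)=172389800255, p(166)=189334822579, p(167)=207890420102, p(168)=228204732751, p(169)=250438925115, p(170)=274768617130, p(171)=301384802048, p(172)=330495499613, p(173)=362326859895, p(174)=397125074750, p(175)=435157697830, p(176)=476715857290, p(177)=522115831195, p(178)=571701605655, p(179)=625846753120, p(180)=684957390936, p(181)=749474411781, p(182)=819876908323, p(183)=896684817527, p(184)=980462880430, p(185)=1071823774337, p(186)=1171432692373, p(187)=1280011042268, p(188)=1398341745571, p(189)=1527273599625, p(190)=1667727404093, p(191)=1820701100652, p(192)=1987276856363, p(193)=2168627105469, p(194)=2366022741845.
Final step: p(195) = p(194) + p(193) - p(190) - p(188) + p(183) + p(180) - p(173) - p(169) + p(160) + p(155) - p(144) - p(138) + p(125) + p(118) - p(103) - p(95) + p(78) + p(69) - p(50) - p(40) + p(19) + p(8)
= 2366022741845 + 2168627105469 - 1667727404093 - 1398341745571 + 896684817527 + 684957390936 - 362326859895 - 250438925115 + 107438159466 + 66493182097 - 22540654445 - 12292341831 + 3163127352 + 1482074143 - 271248950 - 104651419 + 12132164 + 3554345 - 204226 - 37338 + 490 + 22
= 2580840212973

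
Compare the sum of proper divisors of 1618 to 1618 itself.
deficient

Proper divisors of 1618: sum = 1 + 2 + 809 = 812
Since 812 < 1618, 1618 is deficient.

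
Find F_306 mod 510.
238

Matrix identity: Q^n = [[F_(n+1), F_n], [F_n, F_(n-1)]] with Q = [[1,1],[1,0]].
n = 306 = 100110010₂. Square-and-multiply, entries mod 510:
Q^1 = [[1,1],[1,0]]
Q^2 = (Q^1)² = [[2,1],[1,1]]
Q^4 = (Q^2)² = [[5,3],[3,2]]
Q^9 = (Q^4)²·Q = [[55,34],[34,21]]
Q^19 = (Q^9)²·Q = [[135,101],[101,34]]
Q^38 = (Q^19)² = [[376,239],[239,137]]
Q^76 = (Q^38)² = [[107,207],[207,410]]
Q^153 = (Q^76)²·Q = [[157,238],[238,429]]
Q^306 = (Q^153)² = [[203,238],[238,475]]
F_306 mod 510 = Q^306[0][1] = 238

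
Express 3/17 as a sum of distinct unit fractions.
1/6 + 1/102

Greedy algorithm:
3/17: ceiling(17/3) = 6, use 1/6
1/102: ceiling(102/1) = 102, use 1/102
Result: 3/17 = 1/6 + 1/102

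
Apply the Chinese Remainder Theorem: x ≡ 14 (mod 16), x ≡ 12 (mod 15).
222

Using Chinese Remainder Theorem:
M = 16 × 15 = 240
M1 = 15, M2 = 16
y1 = 15^(-1) mod 16 = 15
y2 = 16^(-1) mod 15 = 1
x = (14×15×15 + 12×16×1) mod 240 = 222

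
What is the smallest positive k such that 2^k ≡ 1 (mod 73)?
9

73 is prime, so ord(2) divides φ(73) = 72.
Divisors of 72: 1, 2, 3, 4, 6, 8, 9, 12, 18, 24, 36, 72.
Repeated squaring: 2^1 ≡ 2, 2^2 ≡ 4, 2^4 ≡ 16, 2^8 ≡ 37, 2^16 ≡ 55, 2^32 ≡ 32, 2^64 ≡ 2 (mod 73).
Test 2^d mod 73 for each divisor d in increasing order:
2^1 ≡ 2
2^2 ≡ 4
2^3 = 2^2·2^1 ≡ 8
2^4 ≡ 16
2^6 = 2^4·2^2 ≡ 64
2^8 ≡ 37
2^9 = 2^8·2^1 ≡ 1  ← first divisor giving 1
The order is 9.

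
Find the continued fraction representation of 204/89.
[2; 3, 2, 2, 1, 3]

Euclidean algorithm steps:
204 = 2 × 89 + 26
89 = 3 × 26 + 11
26 = 2 × 11 + 4
11 = 2 × 4 + 3
4 = 1 × 3 + 1
3 = 3 × 1 + 0
Continued fraction: [2; 3, 2, 2, 1, 3]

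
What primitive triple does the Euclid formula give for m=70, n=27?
(4171, 3780, 5629)

Euclid's formula: a = m² - n², b = 2mn, c = m² + n²
m = 70, n = 27
a = 70² - 27² = 4900 - 729 = 4171
b = 2 × 70 × 27 = 3780
c = 70² + 27² = 4900 + 729 = 5629
Verification: 4171² + 3780² = 17397241 + 14288400 = 31685641 = 5629² ✓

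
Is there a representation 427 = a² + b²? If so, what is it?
Not possible

Factorization: 427 = 7 × 61
By Fermat: n is sum of two squares iff every prime p ≡ 3 (mod 4) appears to even power.
Prime(s) ≡ 3 (mod 4) with odd exponent: [(7, 1)]
Therefore 427 cannot be expressed as a² + b².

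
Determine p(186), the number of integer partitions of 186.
1171432692373

p(n) counts ways to write n as a sum of positive integers (order ignored).
Euler's pentagonal recurrence: p(k) = p(k-1) + p(k-2) - p(k-5) - p(k-7) + p(k-12) + p(k-15) - ... (offsets j(3j∓1)/2, signs ++--, p(0)=1, p(<0)=0).
DP table for k = 0..185: p(0)=1, p(1)=1, p(2)=2, p(3)=3, p(4)=5, p(5)=7, p(6)=11, p(7)=15, p(8)=22, p(9)=30, p(10)=42, p(11)=56, p(12)=77, p(13)=101, p(14)=135, p(15)=176, p(16)=231, p(17)=297, p(18)=385, p(19)=490, p(20)=627, p(21)=792, p(22)=1002, p(23)=1255, p(24)=1575, p(25)=1958, p(26)=2436, p(27)=3010, p(28)=3718, p(29)=4565, p(30)=5604, p(31)=6842, p(32)=8349, p(33)=10143, p(34)=12310, p(35)=14883, p(36)=17977, p(37)=21637, p(38)=26015, p(39)=31185, p(40)=37338, p(41)=44583, p(42)=53174, p(43)=63261, p(44)=75175, p(45)=89134, p(46)=105558, p(47)=124754, p(48)=147273, p(49)=173525, p(50)=204226, p(51)=239943, p(52)=281589, p(53)=329931, p(54)=386155, p(55)=451276, p(56)=526823, p(57)=614154, p(58)=715220, p(59)=831820, p(60)=966467, p(61)=1121505, p(62)=1300156, p(63)=1505499, p(64)=1741630, p(65)=2012558, p(66)=2323520, p(67)=2679689, p(68)=3087735, p(69)=3554345, p(70)=4087968, p(71)=4697205, p(72)=5392783, p(73)=6185689, p(74)=7089500, p(75)=8118264, p(76)=9289091, p(77)=10619863, p(78)=12132164, p(79)=13848650, p(80)=15796476, p(81)=18004327, p(82)=20506255, p(83)=23338469, p(84)=26543660, p(85)=30167357, p(86)=34262962, p(87)=38887673, p(88)=44108109, p(89)=49995925, p(90)=56634173, p(91)=64112359, p(92)=72533807, p(93)=82010177, p(94)=92669720, p(95)=104651419, p(96)=118114304, p(97)=133230930, p(98)=150198136, p(99)=169229875, p(100)=190569292, p(101)=214481126, p(102)=241265379, p(103)=271248950, p(104)=304801365, p(105)=342325709, p(106)=384276336, p(107)=431149389, p(108)=483502844, p(109)=541946240, p(110)=607163746, p(111)=679903203, p(112)=761002156, p(113)=851376628, p(114)=952050665, p(115)=1064144451, p(116)=1188908248, p(117)=1327710076, p(118)=1482074143, p(119)=1653668665, p(120)=1844349560, p(121)=2056148051, p(122)=2291320912, p(123)=2552338241, p(124)=2841940500, p(125)=3163127352, p(126)=3519222692, p(127)=3913864295, p(128)=4351078600, p(129)=4835271870, p(130)=5371315400, p(131)=5964539504, p(132)=6620830889, p(133)=7346629512, p(134)=8149040695, p(135)=9035836076, p(136)=10015581680, p(137)=11097645016, p(138)=12292341831, p(139)=13610949895, p(140)=15065878135, p(141)=16670689208, p(142)=18440293320, p(143)=20390982757, p(144)=22540654445, p(145)=24908858009, p(146)=27517052599, p(147)=30388671978, p(148)=33549419497, p(149)=37027355200, p(150)=40853235313, p(151)=45060624582, p(152)=49686288421, p(153)=54770336324, p(154)=60356673280, p(155)=66493182097, p(156)=73232243759, p(157)=80630964769, p(158)=88751778802, p(159)=97662728555, p(160)=107438159466, p(161)=118159068427, p(162)=129913904637, p(163)=142798995930, p(164)=156919475295, p(165)=172389800255, p(166)=189334822579, p(167)=207890420102, p(168)=228204732751, p(169)=250438925115, p(170)=274768617130, p(171)=301384802048, p(172)=330495499613, p(173)=362326859895, p(174)=397125074750, p(175)=435157697830, p(176)=476715857290, p(177)=522115831195, p(178)=571701605655, p(179)=625846753120, p(180)=684957390936, p(181)=749474411781, p(182)=819876908323, p(183)=896684817527, p(184)=980462880430, p(185)=1071823774337.
Final step: p(186) = p(185) + p(184) - p(181) - p(179) + p(174) + p(171) - p(164) - p(160) + p(151) + p(146) - p(135) - p(129) + p(116) + p(109) - p(94) - p(86) + p(69) + p(60) - p(41) - p(31) + p(10)
= 1071823774337 + 980462880430 - 749474411781 - 625846753120 + 397125074750 + 301384802048 - 156919475295 - 107438159466 + 45060624582 + 27517052599 - 9035836076 - 4835271870 + 1188908248 + 541946240 - 92669720 - 34262962 + 3554345 + 966467 - 44583 - 6842 + 42
= 1171432692373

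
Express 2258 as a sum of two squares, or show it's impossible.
7² + 47² (a=7, b=47)

Factorization: 2258 = 2 × 1129
By Fermat: n is sum of two squares iff every prime p ≡ 3 (mod 4) appears to even power.
All primes ≡ 3 (mod 4) appear to even power.
Search a = 0, 1, 2, … for 2258 - a² a perfect square: first hit at a = 7: 2258 - 49 = 2209 = 47².
2258 = 7² + 47² = 49 + 2209 ✓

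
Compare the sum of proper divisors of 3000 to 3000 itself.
abundant

Proper divisors of 3000: sum = 1 + 2 + 3 + 4 + 5 + 6 + 8 + 10 + ... + 600 + 750 + 1000 + 1500 (31 divisors) = 6360
Since 6360 > 3000, 3000 is abundant.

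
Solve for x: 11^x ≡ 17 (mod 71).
49

Baby-step giant-step with step n = ⌈√71⌉ = 9.
Baby steps 11^j mod 71 (j:value) for j=0..8: 0:1, 1:11, 2:50, 3:53, 4:15, 5:23, 6:40, 7:14, 8:12.
Giant-step multiplier: 11^(-9) ≡ 11^(70-9) = 11^61 ≡ 7 (mod 71).
Giant steps γ_i = 17·7^i mod 71: γ_0=17, γ_1=48, γ_2=52, γ_3=9, γ_4=63, γ_5=15 (in table at j=4).
x = i·n + j = 5·9 + 4 = 49.
Check: 11^49 ≡ 17 (mod 71).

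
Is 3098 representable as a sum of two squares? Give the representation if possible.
17² + 53² (a=17, b=53)

Factorization: 3098 = 2 × 1549
By Fermat: n is sum of two squares iff every prime p ≡ 3 (mod 4) appears to even power.
All primes ≡ 3 (mod 4) appear to even power.
Search a = 0, 1, 2, … for 3098 - a² a perfect square: first hit at a = 17: 3098 - 289 = 2809 = 53².
3098 = 17² + 53² = 289 + 2809 ✓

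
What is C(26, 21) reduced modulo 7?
1

Using Lucas' theorem:
Write n=26 and k=21 in base 7:
n in base 7: [3, 5]
k in base 7: [3, 0]
C(26,21) mod 7 = ∏ C(n_i, k_i) mod 7
Digit binomials (mod 7): C(3,3) = 1; C(5,0) = 1
Product: 1 × 1 = 1 ≡ 1 (mod 7)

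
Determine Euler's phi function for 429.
240

429 = 3 × 11 × 13
φ(n) = n × ∏(1 - 1/p) for each prime p dividing n
φ(429) = 429 × (1 - 1/3) × (1 - 1/11) × (1 - 1/13) = 240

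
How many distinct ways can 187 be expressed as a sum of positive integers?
1280011042268

p(n) counts ways to write n as a sum of positive integers (order ignored).
Euler's pentagonal recurrence: p(k) = p(k-1) + p(k-2) - p(k-5) - p(k-7) + p(k-12) + p(k-15) - ... (offsets j(3j∓1)/2, signs ++--, p(0)=1, p(<0)=0).
DP table for k = 0..186: p(0)=1, p(1)=1, p(2)=2, p(3)=3, p(4)=5, p(5)=7, p(6)=11, p(7)=15, p(8)=22, p(9)=30, p(10)=42, p(11)=56, p(12)=77, p(13)=101, p(14)=135, p(15)=176, p(16)=231, p(17)=297, p(18)=385, p(19)=490, p(20)=627, p(21)=792, p(22)=1002, p(23)=1255, p(24)=1575, p(25)=1958, p(26)=2436, p(27)=3010, p(28)=3718, p(29)=4565, p(30)=5604, p(31)=6842, p(32)=8349, p(33)=10143, p(34)=12310, p(35)=14883, p(36)=17977, p(37)=21637, p(38)=26015, p(39)=31185, p(40)=37338, p(41)=44583, p(42)=53174, p(43)=63261, p(44)=75175, p(45)=89134, p(46)=105558, p(47)=124754, p(48)=147273, p(49)=173525, p(50)=204226, p(51)=239943, p(52)=281589, p(53)=329931, p(54)=386155, p(55)=451276, p(56)=526823, p(57)=614154, p(58)=715220, p(59)=831820, p(60)=966467, p(61)=1121505, p(62)=1300156, p(63)=1505499, p(64)=1741630, p(65)=2012558, p(66)=2323520, p(67)=2679689, p(68)=3087735, p(69)=3554345, p(70)=4087968, p(71)=4697205, p(72)=5392783, p(73)=6185689, p(74)=7089500, p(75)=8118264, p(76)=9289091, p(77)=10619863, p(78)=12132164, p(79)=13848650, p(80)=15796476, p(81)=18004327, p(82)=20506255, p(83)=23338469, p(84)=26543660, p(85)=30167357, p(86)=34262962, p(87)=38887673, p(88)=44108109, p(89)=49995925, p(90)=56634173, p(91)=64112359, p(92)=72533807, p(93)=82010177, p(94)=92669720, p(95)=104651419, p(96)=118114304, p(97)=133230930, p(98)=150198136, p(99)=169229875, p(100)=190569292, p(101)=214481126, p(102)=241265379, p(103)=271248950, p(104)=304801365, p(105)=342325709, p(106)=384276336, p(107)=431149389, p(108)=483502844, p(109)=541946240, p(110)=607163746, p(111)=679903203, p(112)=761002156, p(113)=851376628, p(114)=952050665, p(115)=1064144451, p(116)=1188908248, p(117)=1327710076, p(118)=1482074143, p(119)=1653668665, p(120)=1844349560, p(121)=2056148051, p(122)=2291320912, p(123)=2552338241, p(124)=2841940500, p(125)=3163127352, p(126)=3519222692, p(127)=3913864295, p(128)=4351078600, p(129)=4835271870, p(130)=5371315400, p(131)=5964539504, p(132)=6620830889, p(133)=7346629512, p(134)=8149040695, p(135)=9035836076, p(136)=10015581680, p(137)=11097645016, p(138)=12292341831, p(139)=13610949895, p(140)=15065878135, p(141)=16670689208, p(142)=18440293320, p(143)=20390982757, p(144)=22540654445, p(145)=24908858009, p(146)=27517052599, p(147)=30388671978, p(148)=33549419497, p(149)=37027355200, p(150)=40853235313, p(151)=45060624582, p(152)=49686288421, p(153)=54770336324, p(154)=60356673280, p(155)=66493182097, p(156)=73232243759, p(157)=80630964769, p(158)=88751778802, p(159)=97662728555, p(160)=107438159466, p(161)=118159068427, p(162)=129913904637, p(163)=142798995930, p(164)=156919475295, p(165)=172389800255, p(166)=189334822579, p(167)=207890420102, p(168)=228204732751, p(169)=250438925115, p(170)=274768617130, p(171)=301384802048, p(172)=330495499613, p(173)=362326859895, p(174)=397125074750, p(175)=435157697830, p(176)=476715857290, p(177)=522115831195, p(178)=571701605655, p(179)=625846753120, p(180)=684957390936, p(181)=749474411781, p(182)=819876908323, p(183)=896684817527, p(184)=980462880430, p(185)=1071823774337, p(186)=1171432692373.
Final step: p(187) = p(186) + p(185) - p(182) - p(180) + p(175) + p(172) - p(165) - p(161) + p(152) + p(147) - p(136) - p(130) + p(117) + p(110) - p(95) - p(87) + p(70) + p(61) - p(42) - p(32) + p(11) + p(0)
= 1171432692373 + 1071823774337 - 819876908323 - 684957390936 + 435157697830 + 330495499613 - 172389800255 - 118159068427 + 49686288421 + 30388671978 - 10015581680 - 5371315400 + 1327710076 + 607163746 - 104651419 - 38887673 + 4087968 + 1121505 - 53174 - 8349 + 56 + 1
= 1280011042268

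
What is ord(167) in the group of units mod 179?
178

179 is prime, so ord(167) divides φ(179) = 178.
Divisors of 178: 1, 2, 89, 178.
Repeated squaring: 167^1 ≡ 167, 167^2 ≡ 144, 167^4 ≡ 151, 167^8 ≡ 68, 167^16 ≡ 149, 167^32 ≡ 5, 167^64 ≡ 25, 167^128 ≡ 88 (mod 179).
Test 167^d mod 179 for each divisor d in increasing order:
167^1 ≡ 167
167^2 ≡ 144
167^89 = 167^64·167^16·167^8·167^1 ≡ 178
167^178 = 167^128·167^32·167^16·167^2 ≡ 1  ← first divisor giving 1
The order is 178.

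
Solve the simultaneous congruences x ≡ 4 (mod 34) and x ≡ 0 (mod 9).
72

Using Chinese Remainder Theorem:
M = 34 × 9 = 306
M1 = 9, M2 = 34
y1 = 9^(-1) mod 34 = 19
y2 = 34^(-1) mod 9 = 4
x = (4×9×19 + 0×34×4) mod 306 = 72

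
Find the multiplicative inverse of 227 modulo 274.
239

gcd(227, 274) = 1, so the inverse exists.
Extended Euclidean algorithm on (274, 227):
274 = 1 × 227 + 47  ⟹  47 = (1)·274 + (-1)·227
227 = 4 × 47 + 39  ⟹  39 = (-4)·274 + (5)·227
47 = 1 × 39 + 8  ⟹  8 = (5)·274 + (-6)·227
39 = 4 × 8 + 7  ⟹  7 = (-24)·274 + (29)·227
8 = 1 × 7 + 1  ⟹  1 = (29)·274 + (-35)·227
So (-35)·227 ≡ 1 (mod 274), i.e. 227^(-1) ≡ -35 ≡ 239 (mod 274).
Check: 227 × 239 = 54253 ≡ 1 (mod 274)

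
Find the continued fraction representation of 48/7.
[6; 1, 6]

Euclidean algorithm steps:
48 = 6 × 7 + 6
7 = 1 × 6 + 1
6 = 6 × 1 + 0
Continued fraction: [6; 1, 6]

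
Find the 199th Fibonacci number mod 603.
598

Matrix identity: Q^n = [[F_(n+1), F_n], [F_n, F_(n-1)]] with Q = [[1,1],[1,0]].
n = 199 = 11000111₂. Square-and-multiply, entries mod 603:
Q^1 = [[1,1],[1,0]]
Q^3 = (Q^1)²·Q = [[3,2],[2,1]]
Q^6 = (Q^3)² = [[13,8],[8,5]]
Q^12 = (Q^6)² = [[233,144],[144,89]]
Q^24 = (Q^12)² = [[253,540],[540,316]]
Q^49 = (Q^24)²·Q = [[172,442],[442,333]]
Q^99 = (Q^49)²·Q = [[129,29],[29,100]]
Q^199 = (Q^99)²·Q = [[3,598],[598,8]]
F_199 mod 603 = Q^199[0][1] = 598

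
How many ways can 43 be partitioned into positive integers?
63261

p(n) counts ways to write n as a sum of positive integers (order ignored).
Euler's pentagonal recurrence: p(k) = p(k-1) + p(k-2) - p(k-5) - p(k-7) + p(k-12) + p(k-15) - ... (offsets j(3j∓1)/2, signs ++--, p(0)=1, p(<0)=0).
DP table for k = 0..42: p(0)=1, p(1)=1, p(2)=2, p(3)=3, p(4)=5, p(5)=7, p(6)=11, p(7)=15, p(8)=22, p(9)=30, p(10)=42, p(11)=56, p(12)=77, p(13)=101, p(14)=135, p(15)=176, p(16)=231, p(17)=297, p(18)=385, p(19)=490, p(20)=627, p(21)=792, p(22)=1002, p(23)=1255, p(24)=1575, p(25)=1958, p(26)=2436, p(27)=3010, p(28)=3718, p(29)=4565, p(30)=5604, p(31)=6842, p(32)=8349, p(33)=10143, p(34)=12310, p(35)=14883, p(36)=17977, p(37)=21637, p(38)=26015, p(39)=31185, p(40)=37338, p(41)=44583, p(42)=53174.
Final step: p(43) = p(42) + p(41) - p(38) - p(36) + p(31) + p(28) - p(21) - p(17) + p(8) + p(3)
= 53174 + 44583 - 26015 - 17977 + 6842 + 3718 - 792 - 297 + 22 + 3
= 63261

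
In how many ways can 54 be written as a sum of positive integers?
386155

p(n) counts ways to write n as a sum of positive integers (order ignored).
Euler's pentagonal recurrence: p(k) = p(k-1) + p(k-2) - p(k-5) - p(k-7) + p(k-12) + p(k-15) - ... (offsets j(3j∓1)/2, signs ++--, p(0)=1, p(<0)=0).
DP table for k = 0..53: p(0)=1, p(1)=1, p(2)=2, p(3)=3, p(4)=5, p(5)=7, p(6)=11, p(7)=15, p(8)=22, p(9)=30, p(10)=42, p(11)=56, p(12)=77, p(13)=101, p(14)=135, p(15)=176, p(16)=231, p(17)=297, p(18)=385, p(19)=490, p(20)=627, p(21)=792, p(22)=1002, p(23)=1255, p(24)=1575, p(25)=1958, p(26)=2436, p(27)=3010, p(28)=3718, p(29)=4565, p(30)=5604, p(31)=6842, p(32)=8349, p(33)=10143, p(34)=12310, p(35)=14883, p(36)=17977, p(37)=21637, p(38)=26015, p(39)=31185, p(40)=37338, p(41)=44583, p(42)=53174, p(43)=63261, p(44)=75175, p(45)=89134, p(46)=105558, p(47)=124754, p(48)=147273, p(49)=173525, p(50)=204226, p(51)=239943, p(52)=281589, p(53)=329931.
Final step: p(54) = p(53) + p(52) - p(49) - p(47) + p(42) + p(39) - p(32) - p(28) + p(19) + p(14) - p(3)
= 329931 + 281589 - 173525 - 124754 + 53174 + 31185 - 8349 - 3718 + 490 + 135 - 3
= 386155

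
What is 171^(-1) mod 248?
219

gcd(171, 248) = 1, so the inverse exists.
Extended Euclidean algorithm on (248, 171):
248 = 1 × 171 + 77  ⟹  77 = (1)·248 + (-1)·171
171 = 2 × 77 + 17  ⟹  17 = (-2)·248 + (3)·171
77 = 4 × 17 + 9  ⟹  9 = (9)·248 + (-13)·171
17 = 1 × 9 + 8  ⟹  8 = (-11)·248 + (16)·171
9 = 1 × 8 + 1  ⟹  1 = (20)·248 + (-29)·171
So (-29)·171 ≡ 1 (mod 248), i.e. 171^(-1) ≡ -29 ≡ 219 (mod 248).
Check: 171 × 219 = 37449 ≡ 1 (mod 248)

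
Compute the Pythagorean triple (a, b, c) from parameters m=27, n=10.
(629, 540, 829)

Euclid's formula: a = m² - n², b = 2mn, c = m² + n²
m = 27, n = 10
a = 27² - 10² = 729 - 100 = 629
b = 2 × 27 × 10 = 540
c = 27² + 10² = 729 + 100 = 829
Verification: 629² + 540² = 395641 + 291600 = 687241 = 829² ✓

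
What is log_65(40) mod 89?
6

Baby-step giant-step with step n = ⌈√89⌉ = 10.
Baby steps 65^j mod 89 (j:value) for j=0..9: 0:1, 1:65, 2:42, 3:60, 4:73, 5:28, 6:40, 7:19, 8:78, 9:86.
h = 40 is already in the table at j=6, so x = 6.
Check: 65^6 ≡ 40 (mod 89).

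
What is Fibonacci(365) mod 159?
32

Matrix identity: Q^n = [[F_(n+1), F_n], [F_n, F_(n-1)]] with Q = [[1,1],[1,0]].
n = 365 = 101101101₂. Square-and-multiply, entries mod 159:
Q^1 = [[1,1],[1,0]]
Q^2 = (Q^1)² = [[2,1],[1,1]]
Q^5 = (Q^2)²·Q = [[8,5],[5,3]]
Q^11 = (Q^5)²·Q = [[144,89],[89,55]]
Q^22 = (Q^11)² = [[37,62],[62,134]]
Q^45 = (Q^22)²·Q = [[74,125],[125,108]]
Q^91 = (Q^45)²·Q = [[126,113],[113,13]]
Q^182 = (Q^91)² = [[25,125],[125,59]]
Q^365 = (Q^182)²·Q = [[38,32],[32,6]]
F_365 mod 159 = Q^365[0][1] = 32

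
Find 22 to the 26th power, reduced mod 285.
139

Repeated squaring. Binary of 26 = 11010.
22^1 ≡ 22 (mod 285); 22^2 ≡ 199 (mod 285); 22^4 ≡ 271 (mod 285); 22^8 ≡ 196 (mod 285); 22^16 ≡ 226 (mod 285)
22^26 = 22^2 × 22^8 × 22^16 ≡ 139 (mod 285)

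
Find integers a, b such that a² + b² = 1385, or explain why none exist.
4² + 37² (a=4, b=37)

Factorization: 1385 = 5 × 277
By Fermat: n is sum of two squares iff every prime p ≡ 3 (mod 4) appears to even power.
All primes ≡ 3 (mod 4) appear to even power.
Search a = 0, 1, 2, … for 1385 - a² a perfect square: first hit at a = 4: 1385 - 16 = 1369 = 37².
1385 = 4² + 37² = 16 + 1369 ✓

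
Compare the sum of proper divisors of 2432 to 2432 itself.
abundant

Proper divisors of 2432: sum = 1 + 2 + 4 + 8 + 16 + 19 + 32 + 38 + 64 + 76 + 128 + 152 + 304 + 608 + 1216 = 2668
Since 2668 > 2432, 2432 is abundant.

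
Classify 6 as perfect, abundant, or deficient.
perfect

Proper divisors of 6: sum = 1 + 2 + 3 = 6
Since 6 = 6, 6 is perfect.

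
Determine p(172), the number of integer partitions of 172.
330495499613

p(n) counts ways to write n as a sum of positive integers (order ignored).
Euler's pentagonal recurrence: p(k) = p(k-1) + p(k-2) - p(k-5) - p(k-7) + p(k-12) + p(k-15) - ... (offsets j(3j∓1)/2, signs ++--, p(0)=1, p(<0)=0).
DP table for k = 0..171: p(0)=1, p(1)=1, p(2)=2, p(3)=3, p(4)=5, p(5)=7, p(6)=11, p(7)=15, p(8)=22, p(9)=30, p(10)=42, p(11)=56, p(12)=77, p(13)=101, p(14)=135, p(15)=176, p(16)=231, p(17)=297, p(18)=385, p(19)=490, p(20)=627, p(21)=792, p(22)=1002, p(23)=1255, p(24)=1575, p(25)=1958, p(26)=2436, p(27)=3010, p(28)=3718, p(29)=4565, p(30)=5604, p(31)=6842, p(32)=8349, p(33)=10143, p(34)=12310, p(35)=14883, p(36)=17977, p(37)=21637, p(38)=26015, p(39)=31185, p(40)=37338, p(41)=44583, p(42)=53174, p(43)=63261, p(44)=75175, p(45)=89134, p(46)=105558, p(47)=124754, p(48)=147273, p(49)=173525, p(50)=204226, p(51)=239943, p(52)=281589, p(53)=329931, p(54)=386155, p(55)=451276, p(56)=526823, p(57)=614154, p(58)=715220, p(59)=831820, p(60)=966467, p(61)=1121505, p(62)=1300156, p(63)=1505499, p(64)=1741630, p(65)=2012558, p(66)=2323520, p(67)=2679689, p(68)=3087735, p(69)=3554345, p(70)=4087968, p(71)=4697205, p(72)=5392783, p(73)=6185689, p(74)=7089500, p(75)=8118264, p(76)=9289091, p(77)=10619863, p(78)=12132164, p(79)=13848650, p(80)=15796476, p(81)=18004327, p(82)=20506255, p(83)=23338469, p(84)=26543660, p(85)=30167357, p(86)=34262962, p(87)=38887673, p(88)=44108109, p(89)=49995925, p(90)=56634173, p(91)=64112359, p(92)=72533807, p(93)=82010177, p(94)=92669720, p(95)=104651419, p(96)=118114304, p(97)=133230930, p(98)=150198136, p(99)=169229875, p(100)=190569292, p(101)=214481126, p(102)=241265379, p(103)=271248950, p(104)=304801365, p(105)=342325709, p(106)=384276336, p(107)=431149389, p(108)=483502844, p(109)=541946240, p(110)=607163746, p(111)=679903203, p(112)=761002156, p(113)=851376628, p(114)=952050665, p(115)=1064144451, p(116)=1188908248, p(117)=1327710076, p(118)=1482074143, p(119)=1653668665, p(120)=1844349560, p(121)=2056148051, p(122)=2291320912, p(123)=2552338241, p(124)=2841940500, p(125)=3163127352, p(126)=3519222692, p(127)=3913864295, p(128)=4351078600, p(129)=4835271870, p(130)=5371315400, p(131)=5964539504, p(132)=6620830889, p(133)=7346629512, p(134)=8149040695, p(135)=9035836076, p(136)=10015581680, p(137)=11097645016, p(138)=12292341831, p(139)=13610949895, p(140)=15065878135, p(141)=16670689208, p(142)=18440293320, p(143)=20390982757, p(144)=22540654445, p(145)=24908858009, p(146)=27517052599, p(147)=30388671978, p(148)=33549419497, p(149)=37027355200, p(150)=40853235313, p(151)=45060624582, p(152)=49686288421, p(153)=54770336324, p(154)=60356673280, p(155)=66493182097, p(156)=73232243759, p(157)=80630964769, p(158)=88751778802, p(159)=97662728555, p(160)=107438159466, p(161)=118159068427, p(162)=129913904637, p(163)=142798995930, p(164)=156919475295, p(165)=172389800255, p(166)=189334822579, p(167)=207890420102, p(168)=228204732751, p(169)=250438925115, p(170)=274768617130, p(171)=301384802048.
Final step: p(172) = p(171) + p(170) - p(167) - p(165) + p(160) + p(157) - p(150) - p(146) + p(137) + p(132) - p(121) - p(115) + p(102) + p(95) - p(80) - p(72) + p(55) + p(46) - p(27) - p(17)
= 301384802048 + 274768617130 - 207890420102 - 172389800255 + 107438159466 + 80630964769 - 40853235313 - 27517052599 + 11097645016 + 6620830889 - 2056148051 - 1064144451 + 241265379 + 104651419 - 15796476 - 5392783 + 451276 + 105558 - 3010 - 297
= 330495499613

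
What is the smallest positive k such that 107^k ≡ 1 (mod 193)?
96

193 is prime, so ord(107) divides φ(193) = 192.
Divisors of 192: 1, 2, 3, 4, 6, 8, 12, 16, 24, 32, 48, 64, 96, 192.
Repeated squaring: 107^1 ≡ 107, 107^2 ≡ 62, 107^4 ≡ 177, 107^8 ≡ 63, 107^16 ≡ 109, 107^32 ≡ 108, 107^64 ≡ 84, 107^128 ≡ 108 (mod 193).
Test 107^d mod 193 for each divisor d in increasing order:
107^1 ≡ 107
107^2 ≡ 62
107^3 = 107^2·107^1 ≡ 72
107^4 ≡ 177
107^6 = 107^4·107^2 ≡ 166
107^8 ≡ 63
107^12 = 107^8·107^4 ≡ 150
107^16 ≡ 109
107^24 = 107^16·107^8 ≡ 112
107^32 ≡ 108
107^48 = 107^32·107^16 ≡ 192
107^64 ≡ 84
107^96 = 107^64·107^32 ≡ 1  ← first divisor giving 1
The order is 96.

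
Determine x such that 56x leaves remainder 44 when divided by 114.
x ≡ 13 (mod 57)

gcd(56, 114) = 2, which divides 44, so solutions exist.
Divide through by 2: 28x ≡ 22 (mod 57).
Find 28^(-1) mod 57 by the extended Euclidean algorithm:
57 = 2 × 28 + 1  ⟹  1 = (1)·57 + (-2)·28
So (-2)·28 ≡ 1 (mod 57), i.e. 28^(-1) ≡ -2 ≡ 55 (mod 57).
x ≡ 55 × 22 = 1210 ≡ 13 (mod 57).
Check: 56 × 13 = 728 ≡ 44 (mod 114).
x ≡ 13 (mod 57), giving 2 solutions mod 114.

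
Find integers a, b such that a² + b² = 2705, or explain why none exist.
1² + 52² (a=1, b=52)

Factorization: 2705 = 5 × 541
By Fermat: n is sum of two squares iff every prime p ≡ 3 (mod 4) appears to even power.
All primes ≡ 3 (mod 4) appear to even power.
Search a = 0, 1, 2, … for 2705 - a² a perfect square: first hit at a = 1: 2705 - 1 = 2704 = 52².
2705 = 1² + 52² = 1 + 2704 ✓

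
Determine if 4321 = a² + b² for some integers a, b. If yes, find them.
15² + 64² (a=15, b=64)

Factorization: 4321 = 29 × 149
By Fermat: n is sum of two squares iff every prime p ≡ 3 (mod 4) appears to even power.
All primes ≡ 3 (mod 4) appear to even power.
Search a = 0, 1, 2, … for 4321 - a² a perfect square: first hit at a = 15: 4321 - 225 = 4096 = 64².
4321 = 15² + 64² = 225 + 4096 ✓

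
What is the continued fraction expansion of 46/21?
[2; 5, 4]

Euclidean algorithm steps:
46 = 2 × 21 + 4
21 = 5 × 4 + 1
4 = 4 × 1 + 0
Continued fraction: [2; 5, 4]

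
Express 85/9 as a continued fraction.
[9; 2, 4]

Euclidean algorithm steps:
85 = 9 × 9 + 4
9 = 2 × 4 + 1
4 = 4 × 1 + 0
Continued fraction: [9; 2, 4]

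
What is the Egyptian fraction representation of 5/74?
1/15 + 1/1110

Greedy algorithm:
5/74: ceiling(74/5) = 15, use 1/15
1/1110: ceiling(1110/1) = 1110, use 1/1110
Result: 5/74 = 1/15 + 1/1110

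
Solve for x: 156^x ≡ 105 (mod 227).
145

Baby-step giant-step with step n = ⌈√227⌉ = 16.
Baby steps 156^j mod 227 (j:value) for j=0..15: 0:1, 1:156, 2:47, 3:68, 4:166, 5:18, 6:84, 7:165, 8:89, 9:37, 10:97, 11:150, 12:19, 13:13, 14:212, 15:157.
Giant-step multiplier: 156^(-16) ≡ 156^(226-16) = 156^210 ≡ 104 (mod 227).
Giant steps γ_i = 105·104^i mod 227: γ_0=105, γ_1=24, γ_2=226, γ_3=123, γ_4=80, γ_5=148, γ_6=183, γ_7=191, γ_8=115, γ_9=156 (in table at j=1).
x = i·n + j = 9·16 + 1 = 145.
Check: 156^145 ≡ 105 (mod 227).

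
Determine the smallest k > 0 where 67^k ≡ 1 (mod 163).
162

163 is prime, so ord(67) divides φ(163) = 162.
Divisors of 162: 1, 2, 3, 6, 9, 18, 27, 54, 81, 162.
Repeated squaring: 67^1 ≡ 67, 67^2 ≡ 88, 67^4 ≡ 83, 67^8 ≡ 43, 67^16 ≡ 56, 67^32 ≡ 39, 67^64 ≡ 54, 67^128 ≡ 145 (mod 163).
Test 67^d mod 163 for each divisor d in increasing order:
67^1 ≡ 67
67^2 ≡ 88
67^3 = 67^2·67^1 ≡ 28
67^6 = 67^4·67^2 ≡ 132
67^9 = 67^8·67^1 ≡ 110
67^18 = 67^16·67^2 ≡ 38
67^27 = 67^16·67^8·67^2·67^1 ≡ 105
67^54 = 67^32·67^16·67^4·67^2 ≡ 104
67^81 = 67^64·67^16·67^1 ≡ 162
67^162 = 67^128·67^32·67^2 ≡ 1  ← first divisor giving 1
The order is 162.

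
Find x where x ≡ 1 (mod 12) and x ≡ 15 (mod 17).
49

Using Chinese Remainder Theorem:
M = 12 × 17 = 204
M1 = 17, M2 = 12
y1 = 17^(-1) mod 12 = 5
y2 = 12^(-1) mod 17 = 10
x = (1×17×5 + 15×12×10) mod 204 = 49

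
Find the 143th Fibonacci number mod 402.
13

Matrix identity: Q^n = [[F_(n+1), F_n], [F_n, F_(n-1)]] with Q = [[1,1],[1,0]].
n = 143 = 10001111₂. Square-and-multiply, entries mod 402:
Q^1 = [[1,1],[1,0]]
Q^2 = (Q^1)² = [[2,1],[1,1]]
Q^4 = (Q^2)² = [[5,3],[3,2]]
Q^8 = (Q^4)² = [[34,21],[21,13]]
Q^17 = (Q^8)²·Q = [[172,391],[391,183]]
Q^35 = (Q^17)²·Q = [[72,359],[359,115]]
Q^71 = (Q^35)²·Q = [[198,199],[199,401]]
Q^143 = (Q^71)²·Q = [[222,13],[13,209]]
F_143 mod 402 = Q^143[0][1] = 13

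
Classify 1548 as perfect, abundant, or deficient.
abundant

Proper divisors of 1548: sum = 1 + 2 + 3 + 4 + 6 + 9 + 12 + 18 + ... + 258 + 387 + 516 + 774 (17 divisors) = 2456
Since 2456 > 1548, 1548 is abundant.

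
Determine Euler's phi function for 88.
40

88 = 2^3 × 11
φ(n) = n × ∏(1 - 1/p) for each prime p dividing n
φ(88) = 88 × (1 - 1/2) × (1 - 1/11) = 40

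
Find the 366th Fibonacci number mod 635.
298

Matrix identity: Q^n = [[F_(n+1), F_n], [F_n, F_(n-1)]] with Q = [[1,1],[1,0]].
n = 366 = 101101110₂. Square-and-multiply, entries mod 635:
Q^1 = [[1,1],[1,0]]
Q^2 = (Q^1)² = [[2,1],[1,1]]
Q^5 = (Q^2)²·Q = [[8,5],[5,3]]
Q^11 = (Q^5)²·Q = [[144,89],[89,55]]
Q^22 = (Q^11)² = [[82,566],[566,151]]
Q^45 = (Q^22)²·Q = [[488,55],[55,433]]
Q^91 = (Q^45)²·Q = [[359,504],[504,490]]
Q^183 = (Q^91)²·Q = [[533,627],[627,541]]
Q^366 = (Q^183)² = [[308,298],[298,10]]
F_366 mod 635 = Q^366[0][1] = 298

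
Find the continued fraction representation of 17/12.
[1; 2, 2, 2]

Euclidean algorithm steps:
17 = 1 × 12 + 5
12 = 2 × 5 + 2
5 = 2 × 2 + 1
2 = 2 × 1 + 0
Continued fraction: [1; 2, 2, 2]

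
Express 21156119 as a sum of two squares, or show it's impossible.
Not possible

Factorization: 21156119 = 37 × 83^3
By Fermat: n is sum of two squares iff every prime p ≡ 3 (mod 4) appears to even power.
Prime(s) ≡ 3 (mod 4) with odd exponent: [(83, 3)]
Therefore 21156119 cannot be expressed as a² + b².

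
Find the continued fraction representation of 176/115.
[1; 1, 1, 7, 1, 2, 2]

Euclidean algorithm steps:
176 = 1 × 115 + 61
115 = 1 × 61 + 54
61 = 1 × 54 + 7
54 = 7 × 7 + 5
7 = 1 × 5 + 2
5 = 2 × 2 + 1
2 = 2 × 1 + 0
Continued fraction: [1; 1, 1, 7, 1, 2, 2]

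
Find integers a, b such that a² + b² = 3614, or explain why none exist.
Not possible

Factorization: 3614 = 2 × 13 × 139
By Fermat: n is sum of two squares iff every prime p ≡ 3 (mod 4) appears to even power.
Prime(s) ≡ 3 (mod 4) with odd exponent: [(139, 1)]
Therefore 3614 cannot be expressed as a² + b².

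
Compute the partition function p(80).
15796476

p(n) counts ways to write n as a sum of positive integers (order ignored).
Euler's pentagonal recurrence: p(k) = p(k-1) + p(k-2) - p(k-5) - p(k-7) + p(k-12) + p(k-15) - ... (offsets j(3j∓1)/2, signs ++--, p(0)=1, p(<0)=0).
DP table for k = 0..79: p(0)=1, p(1)=1, p(2)=2, p(3)=3, p(4)=5, p(5)=7, p(6)=11, p(7)=15, p(8)=22, p(9)=30, p(10)=42, p(11)=56, p(12)=77, p(13)=101, p(14)=135, p(15)=176, p(16)=231, p(17)=297, p(18)=385, p(19)=490, p(20)=627, p(21)=792, p(22)=1002, p(23)=1255, p(24)=1575, p(25)=1958, p(26)=2436, p(27)=3010, p(28)=3718, p(29)=4565, p(30)=5604, p(31)=6842, p(32)=8349, p(33)=10143, p(34)=12310, p(35)=14883, p(36)=17977, p(37)=21637, p(38)=26015, p(39)=31185, p(40)=37338, p(41)=44583, p(42)=53174, p(43)=63261, p(44)=75175, p(45)=89134, p(46)=105558, p(47)=124754, p(48)=147273, p(49)=173525, p(50)=204226, p(51)=239943, p(52)=281589, p(53)=329931, p(54)=386155, p(55)=451276, p(56)=526823, p(57)=614154, p(58)=715220, p(59)=831820, p(60)=966467, p(61)=1121505, p(62)=1300156, p(63)=1505499, p(64)=1741630, p(65)=2012558, p(66)=2323520, p(67)=2679689, p(68)=3087735, p(69)=3554345, p(70)=4087968, p(71)=4697205, p(72)=5392783, p(73)=6185689, p(74)=7089500, p(75)=8118264, p(76)=9289091, p(77)=10619863, p(78)=12132164, p(79)=13848650.
Final step: p(80) = p(79) + p(78) - p(75) - p(73) + p(68) + p(65) - p(58) - p(54) + p(45) + p(40) - p(29) - p(23) + p(10) + p(3)
= 13848650 + 12132164 - 8118264 - 6185689 + 3087735 + 2012558 - 715220 - 386155 + 89134 + 37338 - 4565 - 1255 + 42 + 3
= 15796476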